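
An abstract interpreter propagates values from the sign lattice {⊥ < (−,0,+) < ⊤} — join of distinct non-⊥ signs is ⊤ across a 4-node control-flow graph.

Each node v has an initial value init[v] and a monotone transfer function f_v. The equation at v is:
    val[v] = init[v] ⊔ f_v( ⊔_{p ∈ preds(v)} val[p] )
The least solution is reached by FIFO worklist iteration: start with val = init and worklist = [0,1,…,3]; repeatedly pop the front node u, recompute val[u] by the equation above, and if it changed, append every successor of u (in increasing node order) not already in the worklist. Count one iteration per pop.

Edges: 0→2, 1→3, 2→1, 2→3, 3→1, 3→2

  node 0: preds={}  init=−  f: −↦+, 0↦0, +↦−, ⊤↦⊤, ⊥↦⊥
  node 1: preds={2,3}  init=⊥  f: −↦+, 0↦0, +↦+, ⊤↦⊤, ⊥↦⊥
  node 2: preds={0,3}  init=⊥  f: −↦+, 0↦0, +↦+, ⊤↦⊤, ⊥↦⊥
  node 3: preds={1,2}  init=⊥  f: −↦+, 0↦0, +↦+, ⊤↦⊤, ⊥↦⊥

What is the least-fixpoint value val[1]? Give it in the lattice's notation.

Worklist (10 pops):
  #1 pop 0: in=⊥ → − (no change)
  #2 pop 1: in=⊥ → ⊥ (no change)
  #3 pop 2: in=− → + (was ⊥); enqueue [1]
  #4 pop 3: in=+ → + (was ⊥); enqueue [2]
  #5 pop 1: in=+ → + (was ⊥); enqueue [3]
  #6 pop 2: in=⊤ → ⊤ (was +); enqueue [1]
  #7 pop 3: in=⊤ → ⊤ (was +); enqueue [2]
  #8 pop 1: in=⊤ → ⊤ (was +); enqueue [3]
  #9 pop 2: in=⊤ → ⊤ (no change)
  #10 pop 3: in=⊤ → ⊤ (no change)

Fixpoint:
  val[0] = −
  val[1] = ⊤
  val[2] = ⊤
  val[3] = ⊤

⊤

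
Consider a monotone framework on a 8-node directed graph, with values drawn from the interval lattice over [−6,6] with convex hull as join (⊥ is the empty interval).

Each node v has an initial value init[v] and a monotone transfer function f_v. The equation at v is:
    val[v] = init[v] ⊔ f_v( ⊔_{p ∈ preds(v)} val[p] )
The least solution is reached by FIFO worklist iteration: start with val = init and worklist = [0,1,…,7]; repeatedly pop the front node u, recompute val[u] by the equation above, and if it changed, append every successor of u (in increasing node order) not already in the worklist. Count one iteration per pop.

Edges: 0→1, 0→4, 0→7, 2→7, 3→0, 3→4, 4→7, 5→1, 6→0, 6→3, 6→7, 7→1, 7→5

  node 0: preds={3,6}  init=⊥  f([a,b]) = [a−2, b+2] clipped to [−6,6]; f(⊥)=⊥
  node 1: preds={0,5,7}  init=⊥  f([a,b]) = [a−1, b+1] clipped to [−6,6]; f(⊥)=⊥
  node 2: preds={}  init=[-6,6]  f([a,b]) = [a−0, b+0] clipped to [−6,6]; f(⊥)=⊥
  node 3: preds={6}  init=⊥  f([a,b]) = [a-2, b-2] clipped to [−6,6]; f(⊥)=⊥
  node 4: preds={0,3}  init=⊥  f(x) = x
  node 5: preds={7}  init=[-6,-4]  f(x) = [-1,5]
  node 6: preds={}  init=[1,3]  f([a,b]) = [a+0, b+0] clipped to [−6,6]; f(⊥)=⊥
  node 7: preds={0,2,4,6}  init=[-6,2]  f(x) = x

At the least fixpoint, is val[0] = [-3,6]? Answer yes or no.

no

Trace (13 dequeues):
  [1] u=0 | in [1,3] | out [-1,5] | prev ⊥ | push {}
  [2] u=1 | in [-6,5] | out [-6,6] | prev ⊥ | push {}
  [3] u=2 | in ⊥ | out [-6,6] | ==
  [4] u=3 | in [1,3] | out [-1,1] | prev ⊥ | push {0}
  [5] u=4 | in [-1,5] | out [-1,5] | prev ⊥ | push {}
  [6] u=5 | in [-6,2] | out [-6,5] | prev [-6,-4] | push {1}
  [7] u=6 | in ⊥ | out [1,3] | ==
  [8] u=7 | in [-6,6] | out [-6,6] | prev [-6,2] | push {5}
  [9] u=0 | in [-1,3] | out [-3,5] | prev [-1,5] | push {4,7}
  [10] u=1 | in [-6,6] | out [-6,6] | ==
  [11] u=5 | in [-6,6] | out [-6,5] | ==
  [12] u=4 | in [-3,5] | out [-3,5] | prev [-1,5] | push {}
  [13] u=7 | in [-6,6] | out [-6,6] | ==

Converged values:
  [0] [-3,5]
  [1] [-6,6]
  [2] [-6,6]
  [3] [-1,1]
  [4] [-3,5]
  [5] [-6,5]
  [6] [1,3]
  [7] [-6,6]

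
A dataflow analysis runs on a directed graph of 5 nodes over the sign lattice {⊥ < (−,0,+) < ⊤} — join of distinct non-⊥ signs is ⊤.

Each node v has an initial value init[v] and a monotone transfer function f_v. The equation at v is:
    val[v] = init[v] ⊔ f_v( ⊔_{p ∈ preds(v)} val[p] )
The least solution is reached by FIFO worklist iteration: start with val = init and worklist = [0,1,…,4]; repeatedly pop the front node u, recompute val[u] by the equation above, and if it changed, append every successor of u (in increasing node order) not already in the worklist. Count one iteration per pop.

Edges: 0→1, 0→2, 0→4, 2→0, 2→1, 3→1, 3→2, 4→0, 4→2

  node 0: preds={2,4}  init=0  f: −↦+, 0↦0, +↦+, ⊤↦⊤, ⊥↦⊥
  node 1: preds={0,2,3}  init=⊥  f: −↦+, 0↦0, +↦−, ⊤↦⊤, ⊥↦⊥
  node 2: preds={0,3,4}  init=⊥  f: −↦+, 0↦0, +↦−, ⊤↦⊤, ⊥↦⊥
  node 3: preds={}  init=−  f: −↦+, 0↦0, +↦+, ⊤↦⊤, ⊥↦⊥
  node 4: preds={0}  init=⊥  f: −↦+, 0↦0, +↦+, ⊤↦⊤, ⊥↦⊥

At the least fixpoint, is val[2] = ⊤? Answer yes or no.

Iteration log — 11 steps:
  step 1. node 0  ⊔preds=⊥  new=0  stable
  step 2. node 1  ⊔preds=⊤  new=⊤  old=⊥  +wl: 
  step 3. node 2  ⊔preds=⊤  new=⊤  old=⊥  +wl: 0,1
  step 4. node 3  ⊔preds=⊥  new=−  stable
  step 5. node 4  ⊔preds=0  new=0  old=⊥  +wl: 2
  step 6. node 0  ⊔preds=⊤  new=⊤  old=0  +wl: 4
  step 7. node 1  ⊔preds=⊤  new=⊤  stable
  step 8. node 2  ⊔preds=⊤  new=⊤  stable
  step 9. node 4  ⊔preds=⊤  new=⊤  old=0  +wl: 0,2
  step 10. node 0  ⊔preds=⊤  new=⊤  stable
  step 11. node 2  ⊔preds=⊤  new=⊤  stable

Least fixpoint reached:
  node 0: ⊤
  node 1: ⊤
  node 2: ⊤
  node 3: −
  node 4: ⊤

yes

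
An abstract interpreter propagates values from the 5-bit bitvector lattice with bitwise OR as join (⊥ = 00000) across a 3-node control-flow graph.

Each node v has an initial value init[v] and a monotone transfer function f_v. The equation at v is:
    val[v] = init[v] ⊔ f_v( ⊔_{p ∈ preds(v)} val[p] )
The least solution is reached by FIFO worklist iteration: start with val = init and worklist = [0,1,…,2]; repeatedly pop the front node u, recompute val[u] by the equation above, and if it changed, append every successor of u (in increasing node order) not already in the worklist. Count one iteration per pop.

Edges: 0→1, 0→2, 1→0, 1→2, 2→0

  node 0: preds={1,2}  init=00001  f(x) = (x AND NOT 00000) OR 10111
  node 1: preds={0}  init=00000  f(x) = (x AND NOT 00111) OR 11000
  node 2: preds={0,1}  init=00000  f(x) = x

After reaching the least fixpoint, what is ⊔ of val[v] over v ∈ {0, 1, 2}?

Worklist (6 pops):
  #1 pop 0: in=00000 → 10111 (was 00001); enqueue []
  #2 pop 1: in=10111 → 11000 (was 00000); enqueue [0]
  #3 pop 2: in=11111 → 11111 (was 00000); enqueue []
  #4 pop 0: in=11111 → 11111 (was 10111); enqueue [1,2]
  #5 pop 1: in=11111 → 11000 (no change)
  #6 pop 2: in=11111 → 11111 (no change)

Fixpoint:
  val[0] = 11111
  val[1] = 11000
  val[2] = 11111

11111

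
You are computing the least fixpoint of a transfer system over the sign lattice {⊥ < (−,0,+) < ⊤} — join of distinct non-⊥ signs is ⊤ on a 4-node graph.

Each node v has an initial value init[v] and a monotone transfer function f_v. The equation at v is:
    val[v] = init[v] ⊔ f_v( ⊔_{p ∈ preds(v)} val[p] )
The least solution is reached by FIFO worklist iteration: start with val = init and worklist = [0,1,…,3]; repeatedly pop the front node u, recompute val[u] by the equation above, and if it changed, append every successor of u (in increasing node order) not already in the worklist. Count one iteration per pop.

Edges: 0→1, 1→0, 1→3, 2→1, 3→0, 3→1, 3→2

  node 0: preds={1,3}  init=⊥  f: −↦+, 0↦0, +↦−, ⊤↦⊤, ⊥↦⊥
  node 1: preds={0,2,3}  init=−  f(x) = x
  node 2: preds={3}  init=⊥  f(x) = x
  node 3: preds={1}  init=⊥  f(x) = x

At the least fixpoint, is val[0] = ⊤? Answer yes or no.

yes

Iteration log — 8 steps:
  step 1. node 0  ⊔preds=−  new=+  old=⊥  +wl: 
  step 2. node 1  ⊔preds=+  new=⊤  old=−  +wl: 0
  step 3. node 2  ⊔preds=⊥  new=⊥  stable
  step 4. node 3  ⊔preds=⊤  new=⊤  old=⊥  +wl: 1,2
  step 5. node 0  ⊔preds=⊤  new=⊤  old=+  +wl: 
  step 6. node 1  ⊔preds=⊤  new=⊤  stable
  step 7. node 2  ⊔preds=⊤  new=⊤  old=⊥  +wl: 1
  step 8. node 1  ⊔preds=⊤  new=⊤  stable

Least fixpoint reached:
  node 0: ⊤
  node 1: ⊤
  node 2: ⊤
  node 3: ⊤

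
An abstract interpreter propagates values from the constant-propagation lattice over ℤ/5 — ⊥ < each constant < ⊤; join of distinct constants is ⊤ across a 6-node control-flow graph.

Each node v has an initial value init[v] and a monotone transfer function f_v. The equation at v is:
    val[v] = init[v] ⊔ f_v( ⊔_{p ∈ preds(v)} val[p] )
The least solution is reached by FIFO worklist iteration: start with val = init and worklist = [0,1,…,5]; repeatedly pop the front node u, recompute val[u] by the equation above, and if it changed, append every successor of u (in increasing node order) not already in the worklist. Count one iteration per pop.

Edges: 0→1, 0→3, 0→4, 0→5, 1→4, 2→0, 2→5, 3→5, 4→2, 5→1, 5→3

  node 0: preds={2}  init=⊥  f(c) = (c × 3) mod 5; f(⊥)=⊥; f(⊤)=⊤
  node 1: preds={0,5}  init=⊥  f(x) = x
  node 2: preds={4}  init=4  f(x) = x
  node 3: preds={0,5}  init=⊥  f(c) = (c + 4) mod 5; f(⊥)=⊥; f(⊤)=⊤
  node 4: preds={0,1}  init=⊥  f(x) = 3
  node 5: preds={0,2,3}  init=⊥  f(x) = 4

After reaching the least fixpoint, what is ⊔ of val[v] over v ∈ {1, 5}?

Worklist (14 pops):
  #1 pop 0: in=4 → 2 (was ⊥); enqueue []
  #2 pop 1: in=2 → 2 (was ⊥); enqueue []
  #3 pop 2: in=⊥ → 4 (no change)
  #4 pop 3: in=2 → 1 (was ⊥); enqueue []
  #5 pop 4: in=2 → 3 (was ⊥); enqueue [2]
  #6 pop 5: in=⊤ → 4 (was ⊥); enqueue [1,3]
  #7 pop 2: in=3 → ⊤ (was 4); enqueue [0,5]
  #8 pop 1: in=⊤ → ⊤ (was 2); enqueue [4]
  #9 pop 3: in=⊤ → ⊤ (was 1); enqueue []
  #10 pop 0: in=⊤ → ⊤ (was 2); enqueue [1,3]
  #11 pop 5: in=⊤ → 4 (no change)
  #12 pop 4: in=⊤ → 3 (no change)
  #13 pop 1: in=⊤ → ⊤ (no change)
  #14 pop 3: in=⊤ → ⊤ (no change)

Fixpoint:
  val[0] = ⊤
  val[1] = ⊤
  val[2] = ⊤
  val[3] = ⊤
  val[4] = 3
  val[5] = 4

⊤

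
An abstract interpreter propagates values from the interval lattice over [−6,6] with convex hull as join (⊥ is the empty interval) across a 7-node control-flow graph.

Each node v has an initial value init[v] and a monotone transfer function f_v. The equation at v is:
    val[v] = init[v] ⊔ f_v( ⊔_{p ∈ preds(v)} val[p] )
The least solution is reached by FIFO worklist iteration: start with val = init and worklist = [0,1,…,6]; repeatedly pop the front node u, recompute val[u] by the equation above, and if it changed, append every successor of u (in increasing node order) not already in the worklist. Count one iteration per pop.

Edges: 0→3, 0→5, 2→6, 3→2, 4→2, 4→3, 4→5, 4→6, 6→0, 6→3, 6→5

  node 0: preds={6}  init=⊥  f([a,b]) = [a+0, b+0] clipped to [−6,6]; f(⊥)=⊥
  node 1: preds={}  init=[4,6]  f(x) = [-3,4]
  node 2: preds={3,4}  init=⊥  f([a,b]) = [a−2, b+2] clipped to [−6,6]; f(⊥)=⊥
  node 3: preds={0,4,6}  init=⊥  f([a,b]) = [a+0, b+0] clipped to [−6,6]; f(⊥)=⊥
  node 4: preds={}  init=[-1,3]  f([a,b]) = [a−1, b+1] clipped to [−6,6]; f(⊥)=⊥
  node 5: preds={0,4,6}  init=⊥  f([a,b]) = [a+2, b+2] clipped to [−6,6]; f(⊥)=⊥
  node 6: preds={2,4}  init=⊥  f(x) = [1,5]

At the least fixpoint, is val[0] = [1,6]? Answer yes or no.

Worklist (13 pops):
  #1 pop 0: in=⊥ → ⊥ (no change)
  #2 pop 1: in=⊥ → [-3,6] (was [4,6]); enqueue []
  #3 pop 2: in=[-1,3] → [-3,5] (was ⊥); enqueue []
  #4 pop 3: in=[-1,3] → [-1,3] (was ⊥); enqueue [2]
  #5 pop 4: in=⊥ → [-1,3] (no change)
  #6 pop 5: in=[-1,3] → [1,5] (was ⊥); enqueue []
  #7 pop 6: in=[-3,5] → [1,5] (was ⊥); enqueue [0,3,5]
  #8 pop 2: in=[-1,3] → [-3,5] (no change)
  #9 pop 0: in=[1,5] → [1,5] (was ⊥); enqueue []
  #10 pop 3: in=[-1,5] → [-1,5] (was [-1,3]); enqueue [2]
  #11 pop 5: in=[-1,5] → [1,6] (was [1,5]); enqueue []
  #12 pop 2: in=[-1,5] → [-3,6] (was [-3,5]); enqueue [6]
  #13 pop 6: in=[-3,6] → [1,5] (no change)

Fixpoint:
  val[0] = [1,5]
  val[1] = [-3,6]
  val[2] = [-3,6]
  val[3] = [-1,5]
  val[4] = [-1,3]
  val[5] = [1,6]
  val[6] = [1,5]

no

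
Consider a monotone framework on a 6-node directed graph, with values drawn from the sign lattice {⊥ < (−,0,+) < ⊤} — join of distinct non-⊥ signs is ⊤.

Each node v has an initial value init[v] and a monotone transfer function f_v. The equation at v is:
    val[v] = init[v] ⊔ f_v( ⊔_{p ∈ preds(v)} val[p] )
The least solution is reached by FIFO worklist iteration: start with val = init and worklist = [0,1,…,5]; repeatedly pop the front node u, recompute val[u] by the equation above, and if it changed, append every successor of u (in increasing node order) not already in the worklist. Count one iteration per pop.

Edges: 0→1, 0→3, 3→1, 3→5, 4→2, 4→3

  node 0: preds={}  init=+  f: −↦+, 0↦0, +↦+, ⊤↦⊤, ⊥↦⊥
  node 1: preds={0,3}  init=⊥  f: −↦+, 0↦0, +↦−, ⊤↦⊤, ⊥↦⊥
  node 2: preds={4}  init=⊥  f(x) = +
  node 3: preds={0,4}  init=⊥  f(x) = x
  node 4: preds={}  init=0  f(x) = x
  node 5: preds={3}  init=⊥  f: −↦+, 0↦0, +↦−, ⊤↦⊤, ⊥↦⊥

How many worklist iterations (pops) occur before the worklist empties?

Worklist (7 pops):
  #1 pop 0: in=⊥ → + (no change)
  #2 pop 1: in=+ → − (was ⊥); enqueue []
  #3 pop 2: in=0 → + (was ⊥); enqueue []
  #4 pop 3: in=⊤ → ⊤ (was ⊥); enqueue [1]
  #5 pop 4: in=⊥ → 0 (no change)
  #6 pop 5: in=⊤ → ⊤ (was ⊥); enqueue []
  #7 pop 1: in=⊤ → ⊤ (was −); enqueue []

Fixpoint:
  val[0] = +
  val[1] = ⊤
  val[2] = +
  val[3] = ⊤
  val[4] = 0
  val[5] = ⊤

7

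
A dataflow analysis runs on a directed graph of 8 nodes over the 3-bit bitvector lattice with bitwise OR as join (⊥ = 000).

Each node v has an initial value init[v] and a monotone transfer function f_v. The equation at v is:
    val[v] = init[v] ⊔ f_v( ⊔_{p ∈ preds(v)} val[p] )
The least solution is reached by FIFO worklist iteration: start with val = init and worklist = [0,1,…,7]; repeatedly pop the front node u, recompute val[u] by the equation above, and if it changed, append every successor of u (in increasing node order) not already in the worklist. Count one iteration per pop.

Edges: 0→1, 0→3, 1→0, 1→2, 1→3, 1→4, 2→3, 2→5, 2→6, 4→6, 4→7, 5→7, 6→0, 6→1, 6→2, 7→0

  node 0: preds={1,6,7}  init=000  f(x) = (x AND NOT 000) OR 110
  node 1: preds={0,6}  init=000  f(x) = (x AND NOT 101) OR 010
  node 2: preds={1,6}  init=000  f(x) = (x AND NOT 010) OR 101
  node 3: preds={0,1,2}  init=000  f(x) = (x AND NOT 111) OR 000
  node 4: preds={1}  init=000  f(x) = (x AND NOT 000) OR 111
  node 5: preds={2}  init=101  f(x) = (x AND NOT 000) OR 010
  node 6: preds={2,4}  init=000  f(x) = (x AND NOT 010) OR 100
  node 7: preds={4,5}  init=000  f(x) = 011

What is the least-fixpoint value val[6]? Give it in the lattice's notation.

Worklist (12 pops):
  #1 pop 0: in=000 → 110 (was 000); enqueue []
  #2 pop 1: in=110 → 010 (was 000); enqueue [0]
  #3 pop 2: in=010 → 101 (was 000); enqueue []
  #4 pop 3: in=111 → 000 (no change)
  #5 pop 4: in=010 → 111 (was 000); enqueue []
  #6 pop 5: in=101 → 111 (was 101); enqueue []
  #7 pop 6: in=111 → 101 (was 000); enqueue [1,2]
  #8 pop 7: in=111 → 011 (was 000); enqueue []
  #9 pop 0: in=111 → 111 (was 110); enqueue [3]
  #10 pop 1: in=111 → 010 (no change)
  #11 pop 2: in=111 → 101 (no change)
  #12 pop 3: in=111 → 000 (no change)

Fixpoint:
  val[0] = 111
  val[1] = 010
  val[2] = 101
  val[3] = 000
  val[4] = 111
  val[5] = 111
  val[6] = 101
  val[7] = 011

101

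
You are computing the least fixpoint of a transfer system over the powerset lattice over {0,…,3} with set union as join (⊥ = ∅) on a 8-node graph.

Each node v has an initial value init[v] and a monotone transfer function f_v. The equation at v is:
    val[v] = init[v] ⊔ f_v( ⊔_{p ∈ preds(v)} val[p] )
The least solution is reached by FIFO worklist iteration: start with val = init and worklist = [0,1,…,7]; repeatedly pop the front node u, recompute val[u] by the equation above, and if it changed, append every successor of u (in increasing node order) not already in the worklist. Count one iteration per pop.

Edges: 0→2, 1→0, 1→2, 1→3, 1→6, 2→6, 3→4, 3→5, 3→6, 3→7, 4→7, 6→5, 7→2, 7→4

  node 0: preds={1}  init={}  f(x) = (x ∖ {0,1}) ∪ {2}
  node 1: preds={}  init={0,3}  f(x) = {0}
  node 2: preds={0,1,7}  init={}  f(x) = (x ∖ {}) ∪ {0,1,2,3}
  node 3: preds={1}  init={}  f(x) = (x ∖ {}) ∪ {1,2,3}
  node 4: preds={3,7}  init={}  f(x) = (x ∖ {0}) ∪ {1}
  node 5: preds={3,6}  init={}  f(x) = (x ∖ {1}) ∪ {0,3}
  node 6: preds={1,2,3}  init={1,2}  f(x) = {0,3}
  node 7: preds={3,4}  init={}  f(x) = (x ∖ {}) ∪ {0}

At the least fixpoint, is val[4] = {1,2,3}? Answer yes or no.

yes

Trace (11 dequeues):
  [1] u=0 | in {0,3} | out {2,3} | prev {} | push {}
  [2] u=1 | in {} | out {0,3} | ==
  [3] u=2 | in {0,2,3} | out {0,1,2,3} | prev {} | push {}
  [4] u=3 | in {0,3} | out {0,1,2,3} | prev {} | push {}
  [5] u=4 | in {0,1,2,3} | out {1,2,3} | prev {} | push {}
  [6] u=5 | in {0,1,2,3} | out {0,2,3} | prev {} | push {}
  [7] u=6 | in {0,1,2,3} | out {0,1,2,3} | prev {1,2} | push {5}
  [8] u=7 | in {0,1,2,3} | out {0,1,2,3} | prev {} | push {2,4}
  [9] u=5 | in {0,1,2,3} | out {0,2,3} | ==
  [10] u=2 | in {0,1,2,3} | out {0,1,2,3} | ==
  [11] u=4 | in {0,1,2,3} | out {1,2,3} | ==

Converged values:
  [0] {2,3}
  [1] {0,3}
  [2] {0,1,2,3}
  [3] {0,1,2,3}
  [4] {1,2,3}
  [5] {0,2,3}
  [6] {0,1,2,3}
  [7] {0,1,2,3}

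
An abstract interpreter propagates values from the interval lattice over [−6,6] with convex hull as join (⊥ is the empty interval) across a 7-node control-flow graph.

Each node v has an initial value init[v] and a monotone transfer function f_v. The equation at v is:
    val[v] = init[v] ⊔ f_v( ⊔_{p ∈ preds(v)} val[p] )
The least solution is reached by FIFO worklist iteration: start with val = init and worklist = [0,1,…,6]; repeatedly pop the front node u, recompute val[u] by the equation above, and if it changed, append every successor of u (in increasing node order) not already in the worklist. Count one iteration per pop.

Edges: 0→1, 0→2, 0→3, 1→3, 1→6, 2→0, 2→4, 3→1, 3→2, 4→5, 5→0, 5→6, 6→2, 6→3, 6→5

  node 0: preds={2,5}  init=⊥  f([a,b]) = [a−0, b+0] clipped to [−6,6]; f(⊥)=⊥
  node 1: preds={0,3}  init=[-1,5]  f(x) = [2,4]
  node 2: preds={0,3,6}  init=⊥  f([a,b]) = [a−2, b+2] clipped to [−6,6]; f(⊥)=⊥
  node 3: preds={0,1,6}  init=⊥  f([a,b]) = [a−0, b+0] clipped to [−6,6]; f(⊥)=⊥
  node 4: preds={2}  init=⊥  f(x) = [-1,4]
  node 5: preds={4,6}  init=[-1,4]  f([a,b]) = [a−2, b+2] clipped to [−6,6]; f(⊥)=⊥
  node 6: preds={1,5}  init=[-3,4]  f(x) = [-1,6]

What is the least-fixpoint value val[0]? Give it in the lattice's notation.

Worklist (19 pops):
  #1 pop 0: in=[-1,4] → [-1,4] (was ⊥); enqueue []
  #2 pop 1: in=[-1,4] → [-1,5] (no change)
  #3 pop 2: in=[-3,4] → [-5,6] (was ⊥); enqueue [0]
  #4 pop 3: in=[-3,5] → [-3,5] (was ⊥); enqueue [1,2]
  #5 pop 4: in=[-5,6] → [-1,4] (was ⊥); enqueue []
  #6 pop 5: in=[-3,4] → [-5,6] (was [-1,4]); enqueue []
  #7 pop 6: in=[-5,6] → [-3,6] (was [-3,4]); enqueue [3,5]
  #8 pop 0: in=[-5,6] → [-5,6] (was [-1,4]); enqueue []
  #9 pop 1: in=[-5,6] → [-1,5] (no change)
  #10 pop 2: in=[-5,6] → [-6,6] (was [-5,6]); enqueue [0,4]
  #11 pop 3: in=[-5,6] → [-5,6] (was [-3,5]); enqueue [1,2]
  #12 pop 5: in=[-3,6] → [-5,6] (no change)
  #13 pop 0: in=[-6,6] → [-6,6] (was [-5,6]); enqueue [3]
  #14 pop 4: in=[-6,6] → [-1,4] (no change)
  #15 pop 1: in=[-6,6] → [-1,5] (no change)
  #16 pop 2: in=[-6,6] → [-6,6] (no change)
  #17 pop 3: in=[-6,6] → [-6,6] (was [-5,6]); enqueue [1,2]
  #18 pop 1: in=[-6,6] → [-1,5] (no change)
  #19 pop 2: in=[-6,6] → [-6,6] (no change)

Fixpoint:
  val[0] = [-6,6]
  val[1] = [-1,5]
  val[2] = [-6,6]
  val[3] = [-6,6]
  val[4] = [-1,4]
  val[5] = [-5,6]
  val[6] = [-3,6]

[-6,6]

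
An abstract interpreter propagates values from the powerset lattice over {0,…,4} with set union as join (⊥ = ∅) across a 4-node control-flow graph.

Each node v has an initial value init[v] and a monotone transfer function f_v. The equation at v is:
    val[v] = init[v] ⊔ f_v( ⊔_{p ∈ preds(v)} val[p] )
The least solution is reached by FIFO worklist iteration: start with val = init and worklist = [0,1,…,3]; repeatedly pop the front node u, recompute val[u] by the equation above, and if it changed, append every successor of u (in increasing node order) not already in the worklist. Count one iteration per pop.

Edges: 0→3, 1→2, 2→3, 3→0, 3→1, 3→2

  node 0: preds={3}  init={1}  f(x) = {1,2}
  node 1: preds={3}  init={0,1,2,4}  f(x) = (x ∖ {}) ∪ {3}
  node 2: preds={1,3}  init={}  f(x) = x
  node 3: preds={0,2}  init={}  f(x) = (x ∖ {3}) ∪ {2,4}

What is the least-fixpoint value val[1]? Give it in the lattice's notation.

{0,1,2,3,4}

Worklist (7 pops):
  #1 pop 0: in={} → {1,2} (was {1}); enqueue []
  #2 pop 1: in={} → {0,1,2,3,4} (was {0,1,2,4}); enqueue []
  #3 pop 2: in={0,1,2,3,4} → {0,1,2,3,4} (was {}); enqueue []
  #4 pop 3: in={0,1,2,3,4} → {0,1,2,4} (was {}); enqueue [0,1,2]
  #5 pop 0: in={0,1,2,4} → {1,2} (no change)
  #6 pop 1: in={0,1,2,4} → {0,1,2,3,4} (no change)
  #7 pop 2: in={0,1,2,3,4} → {0,1,2,3,4} (no change)

Fixpoint:
  val[0] = {1,2}
  val[1] = {0,1,2,3,4}
  val[2] = {0,1,2,3,4}
  val[3] = {0,1,2,4}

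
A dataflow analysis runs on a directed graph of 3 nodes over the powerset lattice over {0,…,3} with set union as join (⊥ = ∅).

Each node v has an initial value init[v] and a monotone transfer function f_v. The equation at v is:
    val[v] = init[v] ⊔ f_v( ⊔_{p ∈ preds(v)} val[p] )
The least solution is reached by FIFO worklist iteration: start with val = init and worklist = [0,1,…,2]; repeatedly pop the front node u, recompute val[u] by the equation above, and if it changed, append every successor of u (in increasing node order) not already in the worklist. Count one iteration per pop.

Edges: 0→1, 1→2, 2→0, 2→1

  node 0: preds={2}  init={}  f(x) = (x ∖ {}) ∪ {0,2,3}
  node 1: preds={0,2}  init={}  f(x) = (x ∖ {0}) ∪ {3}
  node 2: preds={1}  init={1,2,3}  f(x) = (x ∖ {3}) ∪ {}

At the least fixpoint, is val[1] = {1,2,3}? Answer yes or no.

Iteration log — 3 steps:
  step 1. node 0  ⊔preds={1,2,3}  new={0,1,2,3}  old={}  +wl: 
  step 2. node 1  ⊔preds={0,1,2,3}  new={1,2,3}  old={}  +wl: 
  step 3. node 2  ⊔preds={1,2,3}  new={1,2,3}  stable

Least fixpoint reached:
  node 0: {0,1,2,3}
  node 1: {1,2,3}
  node 2: {1,2,3}

yes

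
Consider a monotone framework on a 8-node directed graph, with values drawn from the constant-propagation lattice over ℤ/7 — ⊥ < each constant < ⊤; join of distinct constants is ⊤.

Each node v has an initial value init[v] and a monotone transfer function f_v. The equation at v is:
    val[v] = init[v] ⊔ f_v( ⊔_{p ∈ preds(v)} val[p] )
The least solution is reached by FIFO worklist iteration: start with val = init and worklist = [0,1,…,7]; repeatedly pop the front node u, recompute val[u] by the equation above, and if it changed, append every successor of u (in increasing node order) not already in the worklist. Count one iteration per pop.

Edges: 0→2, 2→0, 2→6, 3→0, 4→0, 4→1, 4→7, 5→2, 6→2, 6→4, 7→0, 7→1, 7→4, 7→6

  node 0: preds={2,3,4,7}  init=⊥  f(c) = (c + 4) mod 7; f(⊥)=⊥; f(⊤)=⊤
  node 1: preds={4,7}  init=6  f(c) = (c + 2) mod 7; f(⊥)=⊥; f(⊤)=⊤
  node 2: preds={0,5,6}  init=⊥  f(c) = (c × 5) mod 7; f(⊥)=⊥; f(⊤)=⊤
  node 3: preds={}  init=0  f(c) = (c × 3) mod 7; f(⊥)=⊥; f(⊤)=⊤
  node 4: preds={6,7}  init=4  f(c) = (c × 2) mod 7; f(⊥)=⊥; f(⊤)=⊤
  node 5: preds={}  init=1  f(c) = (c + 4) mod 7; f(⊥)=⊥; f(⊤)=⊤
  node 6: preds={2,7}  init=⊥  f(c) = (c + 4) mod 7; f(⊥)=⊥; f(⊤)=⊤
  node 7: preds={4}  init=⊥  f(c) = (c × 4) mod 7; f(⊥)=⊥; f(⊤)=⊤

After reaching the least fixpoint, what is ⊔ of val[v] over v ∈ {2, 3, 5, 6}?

Iteration log — 19 steps:
  step 1. node 0  ⊔preds=⊤  new=⊤  old=⊥  +wl: 
  step 2. node 1  ⊔preds=4  new=6  stable
  step 3. node 2  ⊔preds=⊤  new=⊤  old=⊥  +wl: 0
  step 4. node 3  ⊔preds=⊥  new=0  stable
  step 5. node 4  ⊔preds=⊥  new=4  stable
  step 6. node 5  ⊔preds=⊥  new=1  stable
  step 7. node 6  ⊔preds=⊤  new=⊤  old=⊥  +wl: 2,4
  step 8. node 7  ⊔preds=4  new=2  old=⊥  +wl: 1,6
  step 9. node 0  ⊔preds=⊤  new=⊤  stable
  step 10. node 2  ⊔preds=⊤  new=⊤  stable
  step 11. node 4  ⊔preds=⊤  new=⊤  old=4  +wl: 0,7
  step 12. node 1  ⊔preds=⊤  new=⊤  old=6  +wl: 
  step 13. node 6  ⊔preds=⊤  new=⊤  stable
  step 14. node 0  ⊔preds=⊤  new=⊤  stable
  step 15. node 7  ⊔preds=⊤  new=⊤  old=2  +wl: 0,1,4,6
  step 16. node 0  ⊔preds=⊤  new=⊤  stable
  step 17. node 1  ⊔preds=⊤  new=⊤  stable
  step 18. node 4  ⊔preds=⊤  new=⊤  stable
  step 19. node 6  ⊔preds=⊤  new=⊤  stable

Least fixpoint reached:
  node 0: ⊤
  node 1: ⊤
  node 2: ⊤
  node 3: 0
  node 4: ⊤
  node 5: 1
  node 6: ⊤
  node 7: ⊤

⊤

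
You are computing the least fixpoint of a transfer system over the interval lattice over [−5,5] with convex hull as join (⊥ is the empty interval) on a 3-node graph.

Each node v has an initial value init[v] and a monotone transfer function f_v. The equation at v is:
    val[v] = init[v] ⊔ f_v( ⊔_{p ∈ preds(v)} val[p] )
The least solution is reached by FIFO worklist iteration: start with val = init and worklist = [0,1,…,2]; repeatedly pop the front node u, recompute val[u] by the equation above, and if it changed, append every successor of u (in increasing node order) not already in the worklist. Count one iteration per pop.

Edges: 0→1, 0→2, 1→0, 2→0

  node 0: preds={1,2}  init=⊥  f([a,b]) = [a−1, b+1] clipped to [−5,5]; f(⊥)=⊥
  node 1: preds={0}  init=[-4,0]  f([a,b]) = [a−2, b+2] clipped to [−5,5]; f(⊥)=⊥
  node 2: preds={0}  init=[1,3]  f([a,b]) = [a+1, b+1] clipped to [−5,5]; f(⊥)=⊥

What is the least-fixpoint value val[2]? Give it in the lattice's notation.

Trace (6 dequeues):
  [1] u=0 | in [-4,3] | out [-5,4] | prev ⊥ | push {}
  [2] u=1 | in [-5,4] | out [-5,5] | prev [-4,0] | push {0}
  [3] u=2 | in [-5,4] | out [-4,5] | prev [1,3] | push {}
  [4] u=0 | in [-5,5] | out [-5,5] | prev [-5,4] | push {1,2}
  [5] u=1 | in [-5,5] | out [-5,5] | ==
  [6] u=2 | in [-5,5] | out [-4,5] | ==

Converged values:
  [0] [-5,5]
  [1] [-5,5]
  [2] [-4,5]

[-4,5]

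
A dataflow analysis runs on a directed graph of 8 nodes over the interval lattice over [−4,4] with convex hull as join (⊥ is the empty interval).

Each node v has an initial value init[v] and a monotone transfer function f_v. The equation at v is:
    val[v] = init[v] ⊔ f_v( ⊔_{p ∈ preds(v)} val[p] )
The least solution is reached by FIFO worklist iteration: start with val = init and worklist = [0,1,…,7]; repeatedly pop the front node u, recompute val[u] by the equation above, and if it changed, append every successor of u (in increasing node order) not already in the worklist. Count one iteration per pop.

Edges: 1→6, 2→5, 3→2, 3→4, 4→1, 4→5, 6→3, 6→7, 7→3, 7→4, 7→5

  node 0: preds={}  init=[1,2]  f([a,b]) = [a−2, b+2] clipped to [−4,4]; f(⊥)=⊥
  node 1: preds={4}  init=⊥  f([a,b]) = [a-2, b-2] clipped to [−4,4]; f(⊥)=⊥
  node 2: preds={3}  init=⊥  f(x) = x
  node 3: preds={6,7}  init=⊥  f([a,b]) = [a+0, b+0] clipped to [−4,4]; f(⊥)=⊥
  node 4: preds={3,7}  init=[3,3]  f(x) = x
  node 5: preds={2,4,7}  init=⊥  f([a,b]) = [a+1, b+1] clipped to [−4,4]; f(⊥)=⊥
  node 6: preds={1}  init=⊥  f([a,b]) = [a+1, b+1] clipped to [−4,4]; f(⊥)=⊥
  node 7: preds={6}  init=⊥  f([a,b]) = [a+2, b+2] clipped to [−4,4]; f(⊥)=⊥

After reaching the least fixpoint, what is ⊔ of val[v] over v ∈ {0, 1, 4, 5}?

[-4,4]

Trace (54 dequeues):
  [1] u=0 | in ⊥ | out [1,2] | ==
  [2] u=1 | in [3,3] | out [1,1] | prev ⊥ | push {}
  [3] u=2 | in ⊥ | out ⊥ | ==
  [4] u=3 | in ⊥ | out ⊥ | ==
  [5] u=4 | in ⊥ | out [3,3] | ==
  [6] u=5 | in [3,3] | out [4,4] | prev ⊥ | push {}
  [7] u=6 | in [1,1] | out [2,2] | prev ⊥ | push {3}
  [8] u=7 | in [2,2] | out [4,4] | prev ⊥ | push {4,5}
  [9] u=3 | in [2,4] | out [2,4] | prev ⊥ | push {2}
  [10] u=4 | in [2,4] | out [2,4] | prev [3,3] | push {1}
  [11] u=5 | in [2,4] | out [3,4] | prev [4,4] | push {}
  [12] u=2 | in [2,4] | out [2,4] | prev ⊥ | push {5}
  [13] u=1 | in [2,4] | out [0,2] | prev [1,1] | push {6}
  [14] u=5 | in [2,4] | out [3,4] | ==
  [15] u=6 | in [0,2] | out [1,3] | prev [2,2] | push {3,7}
  [16] u=3 | in [1,4] | out [1,4] | prev [2,4] | push {2,4}
  [17] u=7 | in [1,3] | out [3,4] | prev [4,4] | push {3,5}
  [18] u=2 | in [1,4] | out [1,4] | prev [2,4] | push {}
  [19] u=4 | in [1,4] | out [1,4] | prev [2,4] | push {1}
  [20] u=3 | in [1,4] | out [1,4] | ==
  [21] u=5 | in [1,4] | out [2,4] | prev [3,4] | push {}
  [22] u=1 | in [1,4] | out [-1,2] | prev [0,2] | push {6}
  [23] u=6 | in [-1,2] | out [0,3] | prev [1,3] | push {3,7}
  [24] u=3 | in [0,4] | out [0,4] | prev [1,4] | push {2,4}
  [25] u=7 | in [0,3] | out [2,4] | prev [3,4] | push {3,5}
  [26] u=2 | in [0,4] | out [0,4] | prev [1,4] | push {}
  [27] u=4 | in [0,4] | out [0,4] | prev [1,4] | push {1}
  [28] u=3 | in [0,4] | out [0,4] | ==
  [29] u=5 | in [0,4] | out [1,4] | prev [2,4] | push {}
  [30] u=1 | in [0,4] | out [-2,2] | prev [-1,2] | push {6}
  [31] u=6 | in [-2,2] | out [-1,3] | prev [0,3] | push {3,7}
  [32] u=3 | in [-1,4] | out [-1,4] | prev [0,4] | push {2,4}
  [33] u=7 | in [-1,3] | out [1,4] | prev [2,4] | push {3,5}
  [34] u=2 | in [-1,4] | out [-1,4] | prev [0,4] | push {}
  [35] u=4 | in [-1,4] | out [-1,4] | prev [0,4] | push {1}
  [36] u=3 | in [-1,4] | out [-1,4] | ==
  [37] u=5 | in [-1,4] | out [0,4] | prev [1,4] | push {}
  [38] u=1 | in [-1,4] | out [-3,2] | prev [-2,2] | push {6}
  [39] u=6 | in [-3,2] | out [-2,3] | prev [-1,3] | push {3,7}
  [40] u=3 | in [-2,4] | out [-2,4] | prev [-1,4] | push {2,4}
  [41] u=7 | in [-2,3] | out [0,4] | prev [1,4] | push {3,5}
  [42] u=2 | in [-2,4] | out [-2,4] | prev [-1,4] | push {}
  [43] u=4 | in [-2,4] | out [-2,4] | prev [-1,4] | push {1}
  [44] u=3 | in [-2,4] | out [-2,4] | ==
  [45] u=5 | in [-2,4] | out [-1,4] | prev [0,4] | push {}
  [46] u=1 | in [-2,4] | out [-4,2] | prev [-3,2] | push {6}
  [47] u=6 | in [-4,2] | out [-3,3] | prev [-2,3] | push {3,7}
  [48] u=3 | in [-3,4] | out [-3,4] | prev [-2,4] | push {2,4}
  [49] u=7 | in [-3,3] | out [-1,4] | prev [0,4] | push {3,5}
  [50] u=2 | in [-3,4] | out [-3,4] | prev [-2,4] | push {}
  [51] u=4 | in [-3,4] | out [-3,4] | prev [-2,4] | push {1}
  [52] u=3 | in [-3,4] | out [-3,4] | ==
  [53] u=5 | in [-3,4] | out [-2,4] | prev [-1,4] | push {}
  [54] u=1 | in [-3,4] | out [-4,2] | ==

Converged values:
  [0] [1,2]
  [1] [-4,2]
  [2] [-3,4]
  [3] [-3,4]
  [4] [-3,4]
  [5] [-2,4]
  [6] [-3,3]
  [7] [-1,4]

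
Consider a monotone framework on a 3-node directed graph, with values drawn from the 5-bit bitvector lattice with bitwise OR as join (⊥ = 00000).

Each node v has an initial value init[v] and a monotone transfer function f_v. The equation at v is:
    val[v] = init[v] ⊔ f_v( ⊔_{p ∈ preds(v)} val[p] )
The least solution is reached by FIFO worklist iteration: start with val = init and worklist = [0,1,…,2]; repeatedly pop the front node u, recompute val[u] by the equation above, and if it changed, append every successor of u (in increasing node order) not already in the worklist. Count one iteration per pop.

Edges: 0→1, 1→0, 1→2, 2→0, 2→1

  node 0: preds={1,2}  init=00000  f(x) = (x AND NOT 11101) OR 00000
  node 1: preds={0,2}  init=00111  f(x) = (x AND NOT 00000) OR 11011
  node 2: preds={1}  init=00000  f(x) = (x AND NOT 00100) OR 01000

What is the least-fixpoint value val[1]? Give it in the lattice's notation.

11111

Iteration log — 5 steps:
  step 1. node 0  ⊔preds=00111  new=00010  old=00000  +wl: 
  step 2. node 1  ⊔preds=00010  new=11111  old=00111  +wl: 0
  step 3. node 2  ⊔preds=11111  new=11011  old=00000  +wl: 1
  step 4. node 0  ⊔preds=11111  new=00010  stable
  step 5. node 1  ⊔preds=11011  new=11111  stable

Least fixpoint reached:
  node 0: 00010
  node 1: 11111
  node 2: 11011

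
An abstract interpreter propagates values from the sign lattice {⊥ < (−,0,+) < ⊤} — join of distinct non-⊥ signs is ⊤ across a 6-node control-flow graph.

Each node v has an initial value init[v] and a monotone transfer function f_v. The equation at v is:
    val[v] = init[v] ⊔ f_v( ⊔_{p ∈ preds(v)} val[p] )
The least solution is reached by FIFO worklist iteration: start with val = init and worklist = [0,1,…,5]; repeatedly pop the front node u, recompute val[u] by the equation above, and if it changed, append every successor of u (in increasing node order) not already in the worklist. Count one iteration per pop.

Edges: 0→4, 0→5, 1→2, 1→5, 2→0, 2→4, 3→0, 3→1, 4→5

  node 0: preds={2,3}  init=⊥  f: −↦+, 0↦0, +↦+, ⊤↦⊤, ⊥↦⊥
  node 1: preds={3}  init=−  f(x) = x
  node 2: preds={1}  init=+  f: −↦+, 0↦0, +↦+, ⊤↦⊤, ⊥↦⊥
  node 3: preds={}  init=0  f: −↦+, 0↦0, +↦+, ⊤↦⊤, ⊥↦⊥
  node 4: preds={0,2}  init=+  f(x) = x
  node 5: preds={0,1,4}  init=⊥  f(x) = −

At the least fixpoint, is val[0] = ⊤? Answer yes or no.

yes

Iteration log — 7 steps:
  step 1. node 0  ⊔preds=⊤  new=⊤  old=⊥  +wl: 
  step 2. node 1  ⊔preds=0  new=⊤  old=−  +wl: 
  step 3. node 2  ⊔preds=⊤  new=⊤  old=+  +wl: 0
  step 4. node 3  ⊔preds=⊥  new=0  stable
  step 5. node 4  ⊔preds=⊤  new=⊤  old=+  +wl: 
  step 6. node 5  ⊔preds=⊤  new=−  old=⊥  +wl: 
  step 7. node 0  ⊔preds=⊤  new=⊤  stable

Least fixpoint reached:
  node 0: ⊤
  node 1: ⊤
  node 2: ⊤
  node 3: 0
  node 4: ⊤
  node 5: −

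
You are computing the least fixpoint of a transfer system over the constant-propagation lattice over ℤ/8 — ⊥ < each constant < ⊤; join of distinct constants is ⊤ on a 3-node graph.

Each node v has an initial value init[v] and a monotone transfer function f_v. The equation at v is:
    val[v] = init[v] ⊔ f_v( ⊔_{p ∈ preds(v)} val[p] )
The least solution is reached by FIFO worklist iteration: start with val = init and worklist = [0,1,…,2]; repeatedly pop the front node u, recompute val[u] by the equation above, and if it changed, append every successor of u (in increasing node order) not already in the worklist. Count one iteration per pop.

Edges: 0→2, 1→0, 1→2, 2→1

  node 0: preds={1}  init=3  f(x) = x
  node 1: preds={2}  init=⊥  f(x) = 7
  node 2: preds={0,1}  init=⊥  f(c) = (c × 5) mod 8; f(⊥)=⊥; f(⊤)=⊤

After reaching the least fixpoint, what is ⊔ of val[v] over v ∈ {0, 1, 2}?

Iteration log — 6 steps:
  step 1. node 0  ⊔preds=⊥  new=3  stable
  step 2. node 1  ⊔preds=⊥  new=7  old=⊥  +wl: 0
  step 3. node 2  ⊔preds=⊤  new=⊤  old=⊥  +wl: 1
  step 4. node 0  ⊔preds=7  new=⊤  old=3  +wl: 2
  step 5. node 1  ⊔preds=⊤  new=7  stable
  step 6. node 2  ⊔preds=⊤  new=⊤  stable

Least fixpoint reached:
  node 0: ⊤
  node 1: 7
  node 2: ⊤

⊤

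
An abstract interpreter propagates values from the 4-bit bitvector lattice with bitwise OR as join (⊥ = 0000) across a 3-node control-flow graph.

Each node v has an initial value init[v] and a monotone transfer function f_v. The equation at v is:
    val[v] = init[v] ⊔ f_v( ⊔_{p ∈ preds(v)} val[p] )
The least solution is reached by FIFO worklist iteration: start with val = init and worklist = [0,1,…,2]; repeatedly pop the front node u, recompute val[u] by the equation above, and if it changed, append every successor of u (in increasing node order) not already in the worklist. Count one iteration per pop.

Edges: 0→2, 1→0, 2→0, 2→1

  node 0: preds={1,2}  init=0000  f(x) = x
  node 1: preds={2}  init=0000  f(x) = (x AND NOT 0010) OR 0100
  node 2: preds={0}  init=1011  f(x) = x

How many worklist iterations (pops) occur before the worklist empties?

Worklist (7 pops):
  #1 pop 0: in=1011 → 1011 (was 0000); enqueue []
  #2 pop 1: in=1011 → 1101 (was 0000); enqueue [0]
  #3 pop 2: in=1011 → 1011 (no change)
  #4 pop 0: in=1111 → 1111 (was 1011); enqueue [2]
  #5 pop 2: in=1111 → 1111 (was 1011); enqueue [0,1]
  #6 pop 0: in=1111 → 1111 (no change)
  #7 pop 1: in=1111 → 1101 (no change)

Fixpoint:
  val[0] = 1111
  val[1] = 1101
  val[2] = 1111

7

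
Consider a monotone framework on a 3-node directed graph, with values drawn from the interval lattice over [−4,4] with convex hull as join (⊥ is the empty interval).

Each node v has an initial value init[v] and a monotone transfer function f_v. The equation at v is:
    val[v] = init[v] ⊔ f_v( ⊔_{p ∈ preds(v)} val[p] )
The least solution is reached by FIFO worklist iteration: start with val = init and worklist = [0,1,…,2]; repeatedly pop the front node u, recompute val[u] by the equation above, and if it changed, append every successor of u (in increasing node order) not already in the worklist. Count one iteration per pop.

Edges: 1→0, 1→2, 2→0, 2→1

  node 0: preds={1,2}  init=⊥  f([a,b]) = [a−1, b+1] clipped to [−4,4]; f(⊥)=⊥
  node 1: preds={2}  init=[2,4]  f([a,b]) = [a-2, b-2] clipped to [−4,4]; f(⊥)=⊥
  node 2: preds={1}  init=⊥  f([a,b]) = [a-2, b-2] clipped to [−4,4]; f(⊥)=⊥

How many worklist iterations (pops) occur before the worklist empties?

11

Worklist (11 pops):
  #1 pop 0: in=[2,4] → [1,4] (was ⊥); enqueue []
  #2 pop 1: in=⊥ → [2,4] (no change)
  #3 pop 2: in=[2,4] → [0,2] (was ⊥); enqueue [0,1]
  #4 pop 0: in=[0,4] → [-1,4] (was [1,4]); enqueue []
  #5 pop 1: in=[0,2] → [-2,4] (was [2,4]); enqueue [0,2]
  #6 pop 0: in=[-2,4] → [-3,4] (was [-1,4]); enqueue []
  #7 pop 2: in=[-2,4] → [-4,2] (was [0,2]); enqueue [0,1]
  #8 pop 0: in=[-4,4] → [-4,4] (was [-3,4]); enqueue []
  #9 pop 1: in=[-4,2] → [-4,4] (was [-2,4]); enqueue [0,2]
  #10 pop 0: in=[-4,4] → [-4,4] (no change)
  #11 pop 2: in=[-4,4] → [-4,2] (no change)

Fixpoint:
  val[0] = [-4,4]
  val[1] = [-4,4]
  val[2] = [-4,2]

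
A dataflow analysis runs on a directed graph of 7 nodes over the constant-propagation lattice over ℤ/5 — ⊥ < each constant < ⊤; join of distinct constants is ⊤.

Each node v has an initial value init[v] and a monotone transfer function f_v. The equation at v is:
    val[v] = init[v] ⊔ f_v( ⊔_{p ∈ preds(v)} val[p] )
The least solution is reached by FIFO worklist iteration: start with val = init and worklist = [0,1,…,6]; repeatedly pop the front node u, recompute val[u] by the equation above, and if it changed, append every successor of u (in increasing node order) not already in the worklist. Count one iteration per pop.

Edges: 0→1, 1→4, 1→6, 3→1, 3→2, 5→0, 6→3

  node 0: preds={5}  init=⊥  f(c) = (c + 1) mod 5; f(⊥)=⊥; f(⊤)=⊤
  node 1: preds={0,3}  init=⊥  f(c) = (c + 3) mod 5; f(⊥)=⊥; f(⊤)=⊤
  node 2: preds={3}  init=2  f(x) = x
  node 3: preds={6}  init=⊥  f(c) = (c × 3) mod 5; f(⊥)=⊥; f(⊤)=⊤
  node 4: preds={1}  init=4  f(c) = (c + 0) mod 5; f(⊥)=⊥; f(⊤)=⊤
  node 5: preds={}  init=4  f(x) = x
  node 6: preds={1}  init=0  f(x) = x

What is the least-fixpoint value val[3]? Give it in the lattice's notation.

⊤

Trace (14 dequeues):
  [1] u=0 | in 4 | out 0 | prev ⊥ | push {}
  [2] u=1 | in 0 | out 3 | prev ⊥ | push {}
  [3] u=2 | in ⊥ | out 2 | ==
  [4] u=3 | in 0 | out 0 | prev ⊥ | push {1,2}
  [5] u=4 | in 3 | out ⊤ | prev 4 | push {}
  [6] u=5 | in ⊥ | out 4 | ==
  [7] u=6 | in 3 | out ⊤ | prev 0 | push {3}
  [8] u=1 | in 0 | out 3 | ==
  [9] u=2 | in 0 | out ⊤ | prev 2 | push {}
  [10] u=3 | in ⊤ | out ⊤ | prev 0 | push {1,2}
  [11] u=1 | in ⊤ | out ⊤ | prev 3 | push {4,6}
  [12] u=2 | in ⊤ | out ⊤ | ==
  [13] u=4 | in ⊤ | out ⊤ | ==
  [14] u=6 | in ⊤ | out ⊤ | ==

Converged values:
  [0] 0
  [1] ⊤
  [2] ⊤
  [3] ⊤
  [4] ⊤
  [5] 4
  [6] ⊤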